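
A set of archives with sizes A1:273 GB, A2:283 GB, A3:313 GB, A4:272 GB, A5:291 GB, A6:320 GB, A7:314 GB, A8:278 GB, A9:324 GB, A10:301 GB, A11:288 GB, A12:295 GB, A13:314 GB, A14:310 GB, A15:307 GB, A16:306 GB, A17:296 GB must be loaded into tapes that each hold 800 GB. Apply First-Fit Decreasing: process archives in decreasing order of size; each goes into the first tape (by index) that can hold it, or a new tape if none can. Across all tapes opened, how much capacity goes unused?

2115

Sorted descending: 324, 320, 314, 314, 313, 310, 307, 306, 301, 296, 295, 291, 288, 283, 278, 273, 272.
324 GB → tape 1 (remaining 476 GB)
320 GB → tape 1 (remaining 156 GB)
314 GB → tape 2 (remaining 486 GB)
314 GB → tape 2 (remaining 172 GB)
313 GB → tape 3 (remaining 487 GB)
310 GB → tape 3 (remaining 177 GB)
307 GB → tape 4 (remaining 493 GB)
306 GB → tape 4 (remaining 187 GB)
301 GB → tape 5 (remaining 499 GB)
296 GB → tape 5 (remaining 203 GB)
295 GB → tape 6 (remaining 505 GB)
291 GB → tape 6 (remaining 214 GB)
288 GB → tape 7 (remaining 512 GB)
283 GB → tape 7 (remaining 229 GB)
278 GB → tape 8 (remaining 522 GB)
273 GB → tape 8 (remaining 249 GB)
272 GB → tape 9 (remaining 528 GB)
9 tapes × 800 GB = 7200 GB; used 5085 GB; unused 2115 GB.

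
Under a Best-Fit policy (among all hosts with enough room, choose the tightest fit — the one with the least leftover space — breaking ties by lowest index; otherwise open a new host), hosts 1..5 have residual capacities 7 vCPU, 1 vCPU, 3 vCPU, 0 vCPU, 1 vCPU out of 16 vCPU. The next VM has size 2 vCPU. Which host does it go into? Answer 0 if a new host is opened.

Hosts with room: host 1 (7 vCPU), host 3 (3 vCPU).
Tightest fit is host 3 with 3 vCPU free.

3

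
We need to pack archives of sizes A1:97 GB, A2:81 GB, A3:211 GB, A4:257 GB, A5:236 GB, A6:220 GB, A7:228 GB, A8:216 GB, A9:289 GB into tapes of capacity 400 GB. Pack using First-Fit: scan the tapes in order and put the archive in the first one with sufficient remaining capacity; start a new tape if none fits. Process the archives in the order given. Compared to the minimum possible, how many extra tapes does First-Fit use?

0

First-Fit: [97,81,211] [257] [236] [220] [228] [216] [289] → 7 tapes.
7 archives exceed 200 GB (half the capacity), and no two of those can share a tape, so at least 7 tapes are needed.
So 7 is already optimal.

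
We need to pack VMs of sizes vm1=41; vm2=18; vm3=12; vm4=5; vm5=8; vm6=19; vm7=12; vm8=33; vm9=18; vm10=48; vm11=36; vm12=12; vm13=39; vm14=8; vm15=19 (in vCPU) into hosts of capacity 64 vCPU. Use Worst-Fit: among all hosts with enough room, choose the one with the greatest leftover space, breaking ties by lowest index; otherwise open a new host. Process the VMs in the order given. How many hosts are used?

7

host 1: place vm1 (41 vCPU), 23 vCPU left
host 1: place vm2 (18 vCPU), 5 vCPU left
host 2: place vm3 (12 vCPU), 52 vCPU left
host 2: place vm4 (5 vCPU), 47 vCPU left
host 2: place vm5 (8 vCPU), 39 vCPU left
host 2: place vm6 (19 vCPU), 20 vCPU left
host 2: place vm7 (12 vCPU), 8 vCPU left
host 3: place vm8 (33 vCPU), 31 vCPU left
host 3: place vm9 (18 vCPU), 13 vCPU left
host 4: place vm10 (48 vCPU), 16 vCPU left
host 5: place vm11 (36 vCPU), 28 vCPU left
host 5: place vm12 (12 vCPU), 16 vCPU left
host 6: place vm13 (39 vCPU), 25 vCPU left
host 6: place vm14 (8 vCPU), 17 vCPU left
host 7: place vm15 (19 vCPU), 45 vCPU left
Final hosts: [41,18] [12,5,8,19,12] [33,18] [48] [36,12] [39,8] [19].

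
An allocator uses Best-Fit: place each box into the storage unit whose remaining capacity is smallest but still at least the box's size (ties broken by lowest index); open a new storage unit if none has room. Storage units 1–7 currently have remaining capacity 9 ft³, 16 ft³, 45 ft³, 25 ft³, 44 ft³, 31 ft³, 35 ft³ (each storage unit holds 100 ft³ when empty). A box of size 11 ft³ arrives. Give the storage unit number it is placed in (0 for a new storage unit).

2

Storage units with room: storage unit 2 (16 ft³), storage unit 3 (45 ft³), storage unit 4 (25 ft³), storage unit 5 (44 ft³), storage unit 6 (31 ft³), storage unit 7 (35 ft³).
Tightest fit is storage unit 2 with 16 ft³ free.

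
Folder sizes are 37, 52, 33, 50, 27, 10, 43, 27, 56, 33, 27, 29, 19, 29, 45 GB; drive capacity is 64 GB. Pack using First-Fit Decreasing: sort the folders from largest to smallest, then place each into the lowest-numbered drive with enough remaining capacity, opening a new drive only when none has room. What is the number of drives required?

Sorted descending: 56, 52, 50, 45, 43, 37, 33, 33, 29, 29, 27, 27, 27, 19, 10.
Put 56 GB in drive 1; 8 GB remain.
Put 52 GB in drive 2; 12 GB remain.
Put 50 GB in drive 3; 14 GB remain.
Put 45 GB in drive 4; 19 GB remain.
Put 43 GB in drive 5; 21 GB remain.
Put 37 GB in drive 6; 27 GB remain.
Put 33 GB in drive 7; 31 GB remain.
Put 33 GB in drive 8; 31 GB remain.
Put 29 GB in drive 7; 2 GB remain.
Put 29 GB in drive 8; 2 GB remain.
Put 27 GB in drive 6; 0 GB remain.
Put 27 GB in drive 9; 37 GB remain.
Put 27 GB in drive 9; 10 GB remain.
Put 19 GB in drive 4; 0 GB remain.
Put 10 GB in drive 2; 2 GB remain.

9 drives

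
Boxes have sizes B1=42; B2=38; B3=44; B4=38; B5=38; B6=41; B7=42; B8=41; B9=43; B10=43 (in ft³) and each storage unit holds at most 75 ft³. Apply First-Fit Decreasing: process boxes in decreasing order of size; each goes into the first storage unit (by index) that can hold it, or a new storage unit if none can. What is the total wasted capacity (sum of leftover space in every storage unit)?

Sorted descending: 44, 43, 43, 42, 42, 41, 41, 38, 38, 38.
44 ft³ → storage unit 1 (remaining 31 ft³)
43 ft³ → storage unit 2 (remaining 32 ft³)
43 ft³ → storage unit 3 (remaining 32 ft³)
42 ft³ → storage unit 4 (remaining 33 ft³)
42 ft³ → storage unit 5 (remaining 33 ft³)
41 ft³ → storage unit 6 (remaining 34 ft³)
41 ft³ → storage unit 7 (remaining 34 ft³)
38 ft³ → storage unit 8 (remaining 37 ft³)
38 ft³ → storage unit 9 (remaining 37 ft³)
38 ft³ → storage unit 10 (remaining 37 ft³)
10 storage units × 75 ft³ = 750 ft³; used 410 ft³; unused 340 ft³.

340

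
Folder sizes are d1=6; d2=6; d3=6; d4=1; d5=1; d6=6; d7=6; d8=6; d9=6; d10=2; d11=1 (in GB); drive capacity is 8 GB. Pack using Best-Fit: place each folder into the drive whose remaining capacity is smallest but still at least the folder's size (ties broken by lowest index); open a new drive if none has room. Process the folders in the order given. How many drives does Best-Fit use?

7

Put d1 (6 GB) in drive 1; 2 GB remain.
Put d2 (6 GB) in drive 2; 2 GB remain.
Put d3 (6 GB) in drive 3; 2 GB remain.
Put d4 (1 GB) in drive 1; 1 GB remain.
Put d5 (1 GB) in drive 1; 0 GB remain.
Put d6 (6 GB) in drive 4; 2 GB remain.
Put d7 (6 GB) in drive 5; 2 GB remain.
Put d8 (6 GB) in drive 6; 2 GB remain.
Put d9 (6 GB) in drive 7; 2 GB remain.
Put d10 (2 GB) in drive 2; 0 GB remain.
Put d11 (1 GB) in drive 3; 1 GB remain.
Final drives: [6,1,1] [6,2] [6,1] [6] [6] [6] [6].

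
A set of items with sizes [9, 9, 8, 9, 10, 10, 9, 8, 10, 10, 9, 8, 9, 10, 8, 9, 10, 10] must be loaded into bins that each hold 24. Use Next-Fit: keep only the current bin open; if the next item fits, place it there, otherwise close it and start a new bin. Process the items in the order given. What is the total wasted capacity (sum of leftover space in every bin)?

bin 1: place 9, 15 left
bin 1: place 9, 6 left
bin 2: place 8, 16 left
bin 2: place 9, 7 left
bin 3: place 10, 14 left
bin 3: place 10, 4 left
bin 4: place 9, 15 left
bin 4: place 8, 7 left
bin 5: place 10, 14 left
bin 5: place 10, 4 left
bin 6: place 9, 15 left
bin 6: place 8, 7 left
bin 7: place 9, 15 left
bin 7: place 10, 5 left
bin 8: place 8, 16 left
bin 8: place 9, 7 left
bin 9: place 10, 14 left
bin 9: place 10, 4 left
9 bins × 24 = 216; used 165; unused 51.

51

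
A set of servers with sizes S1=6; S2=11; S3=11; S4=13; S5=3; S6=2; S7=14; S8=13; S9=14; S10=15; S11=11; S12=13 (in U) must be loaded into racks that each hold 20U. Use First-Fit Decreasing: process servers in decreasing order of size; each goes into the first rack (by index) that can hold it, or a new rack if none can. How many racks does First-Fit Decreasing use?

9

Sorted descending: 15, 14, 14, 13, 13, 13, 11, 11, 11, 6, 3, 2.
15U → rack 1 (remaining 5U)
14U → rack 2 (remaining 6U)
14U → rack 3 (remaining 6U)
13U → rack 4 (remaining 7U)
13U → rack 5 (remaining 7U)
13U → rack 6 (remaining 7U)
11U → rack 7 (remaining 9U)
11U → rack 8 (remaining 9U)
11U → rack 9 (remaining 9U)
6U → rack 2 (remaining 0U)
3U → rack 1 (remaining 2U)
2U → rack 1 (remaining 0U)
Final racks: [15,3,2] [14,6] [14] [13] [13] [13] [11] [11] [11].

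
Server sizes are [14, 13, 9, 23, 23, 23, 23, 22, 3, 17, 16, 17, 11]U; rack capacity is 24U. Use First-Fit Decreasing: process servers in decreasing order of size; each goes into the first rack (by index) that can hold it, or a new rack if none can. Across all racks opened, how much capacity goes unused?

Sorted descending: 23, 23, 23, 23, 22, 17, 17, 16, 14, 13, 11, 9, 3.
rack 1: place 23U, 1U left
rack 2: place 23U, 1U left
rack 3: place 23U, 1U left
rack 4: place 23U, 1U left
rack 5: place 22U, 2U left
rack 6: place 17U, 7U left
rack 7: place 17U, 7U left
rack 8: place 16U, 8U left
rack 9: place 14U, 10U left
rack 10: place 13U, 11U left
rack 10: place 11U, 0U left
rack 9: place 9U, 1U left
rack 6: place 3U, 4U left
10 racks × 24U = 240U; used 214U; unused 26U.

26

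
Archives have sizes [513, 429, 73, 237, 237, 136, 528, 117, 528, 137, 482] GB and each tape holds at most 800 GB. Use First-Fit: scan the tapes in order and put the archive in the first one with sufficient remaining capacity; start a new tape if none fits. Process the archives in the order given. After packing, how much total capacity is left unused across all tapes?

tape 1: place 513 GB, 287 GB left
tape 2: place 429 GB, 371 GB left
tape 1: place 73 GB, 214 GB left
tape 2: place 237 GB, 134 GB left
tape 3: place 237 GB, 563 GB left
tape 1: place 136 GB, 78 GB left
tape 3: place 528 GB, 35 GB left
tape 2: place 117 GB, 17 GB left
tape 4: place 528 GB, 272 GB left
tape 4: place 137 GB, 135 GB left
tape 5: place 482 GB, 318 GB left
5 tapes × 800 GB = 4000 GB; used 3417 GB; unused 583 GB.

583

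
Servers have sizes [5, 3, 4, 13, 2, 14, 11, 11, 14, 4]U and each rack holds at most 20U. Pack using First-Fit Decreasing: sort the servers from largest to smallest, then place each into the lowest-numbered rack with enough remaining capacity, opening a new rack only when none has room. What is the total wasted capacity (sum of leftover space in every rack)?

Sorted descending: 14, 14, 13, 11, 11, 5, 4, 4, 3, 2.
Put 14U in rack 1; 6U remain.
Put 14U in rack 2; 6U remain.
Put 13U in rack 3; 7U remain.
Put 11U in rack 4; 9U remain.
Put 11U in rack 5; 9U remain.
Put 5U in rack 1; 1U remain.
Put 4U in rack 2; 2U remain.
Put 4U in rack 3; 3U remain.
Put 3U in rack 3; 0U remain.
Put 2U in rack 2; 0U remain.
5 racks × 20U = 100U; used 81U; unused 19U.

19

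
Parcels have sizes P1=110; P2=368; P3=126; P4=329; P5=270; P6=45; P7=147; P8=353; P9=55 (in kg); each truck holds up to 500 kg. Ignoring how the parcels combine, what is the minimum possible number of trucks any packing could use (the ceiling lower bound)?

4

Total size = 110 + 368 + 126 + 329 + 270 + 45 + 147 + 353 + 55 = 1803 kg.
⌈1803 / 500⌉ = 4.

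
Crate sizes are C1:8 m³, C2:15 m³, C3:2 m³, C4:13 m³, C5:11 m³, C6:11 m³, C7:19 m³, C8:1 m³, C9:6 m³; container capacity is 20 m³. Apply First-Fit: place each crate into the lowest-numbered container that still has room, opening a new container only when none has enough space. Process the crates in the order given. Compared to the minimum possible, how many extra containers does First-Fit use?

First-Fit: [8,2,1,6] [15] [13] [11] [11] [19] → 6 containers.
Total size 86 m³; any packing needs at least ⌈86/20⌉ = 5 containers.
An optimal packing achieves that bound: [19,1] [15,2] [13,6] [11,8] [11] → 5 containers.
Excess: 6 − 5 = 1.

1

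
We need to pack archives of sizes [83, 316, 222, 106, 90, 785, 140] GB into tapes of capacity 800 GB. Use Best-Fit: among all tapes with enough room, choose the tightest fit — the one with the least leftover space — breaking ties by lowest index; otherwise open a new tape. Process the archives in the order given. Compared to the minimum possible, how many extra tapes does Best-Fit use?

Best-Fit: [83,316,222,106] [90,140] [785] → 3 tapes.
Total size 1742 GB; any packing needs at least ⌈1742/800⌉ = 3 tapes.
So 3 is already optimal.

0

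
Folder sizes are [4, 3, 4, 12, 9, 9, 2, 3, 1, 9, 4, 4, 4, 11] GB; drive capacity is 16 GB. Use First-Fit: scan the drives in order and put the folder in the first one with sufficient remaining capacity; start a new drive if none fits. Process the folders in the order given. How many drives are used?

6

drive 1: place 4 GB, 12 GB left
drive 1: place 3 GB, 9 GB left
drive 1: place 4 GB, 5 GB left
drive 2: place 12 GB, 4 GB left
drive 3: place 9 GB, 7 GB left
drive 4: place 9 GB, 7 GB left
drive 1: place 2 GB, 3 GB left
drive 1: place 3 GB, 0 GB left
drive 2: place 1 GB, 3 GB left
drive 5: place 9 GB, 7 GB left
drive 3: place 4 GB, 3 GB left
drive 4: place 4 GB, 3 GB left
drive 5: place 4 GB, 3 GB left
drive 6: place 11 GB, 5 GB left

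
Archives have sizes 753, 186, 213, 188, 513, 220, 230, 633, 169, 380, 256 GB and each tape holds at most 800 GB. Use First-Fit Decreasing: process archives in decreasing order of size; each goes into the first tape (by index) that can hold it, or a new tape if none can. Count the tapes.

5

Sorted descending: 753, 633, 513, 380, 256, 230, 220, 213, 188, 186, 169.
Put 753 GB in tape 1; 47 GB remain.
Put 633 GB in tape 2; 167 GB remain.
Put 513 GB in tape 3; 287 GB remain.
Put 380 GB in tape 4; 420 GB remain.
Put 256 GB in tape 3; 31 GB remain.
Put 230 GB in tape 4; 190 GB remain.
Put 220 GB in tape 5; 580 GB remain.
Put 213 GB in tape 5; 367 GB remain.
Put 188 GB in tape 4; 2 GB remain.
Put 186 GB in tape 5; 181 GB remain.
Put 169 GB in tape 5; 12 GB remain.
Final tapes: [753] [633] [513,256] [380,230,188] [220,213,186,169].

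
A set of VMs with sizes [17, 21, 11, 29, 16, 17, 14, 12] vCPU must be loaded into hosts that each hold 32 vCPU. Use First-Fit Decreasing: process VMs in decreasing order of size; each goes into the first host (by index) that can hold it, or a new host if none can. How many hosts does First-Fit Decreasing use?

Sorted descending: 29, 21, 17, 17, 16, 14, 12, 11.
Put 29 vCPU in host 1; 3 vCPU remain.
Put 21 vCPU in host 2; 11 vCPU remain.
Put 17 vCPU in host 3; 15 vCPU remain.
Put 17 vCPU in host 4; 15 vCPU remain.
Put 16 vCPU in host 5; 16 vCPU remain.
Put 14 vCPU in host 3; 1 vCPU remain.
Put 12 vCPU in host 4; 3 vCPU remain.
Put 11 vCPU in host 2; 0 vCPU remain.
Final hosts: [29] [21,11] [17,14] [17,12] [16].

5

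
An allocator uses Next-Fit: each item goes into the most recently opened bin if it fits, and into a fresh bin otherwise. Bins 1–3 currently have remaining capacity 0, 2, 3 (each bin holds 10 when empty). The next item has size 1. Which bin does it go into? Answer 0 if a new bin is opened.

Next-Fit only looks at bin 3, which has 3 free.
1 fits there.

3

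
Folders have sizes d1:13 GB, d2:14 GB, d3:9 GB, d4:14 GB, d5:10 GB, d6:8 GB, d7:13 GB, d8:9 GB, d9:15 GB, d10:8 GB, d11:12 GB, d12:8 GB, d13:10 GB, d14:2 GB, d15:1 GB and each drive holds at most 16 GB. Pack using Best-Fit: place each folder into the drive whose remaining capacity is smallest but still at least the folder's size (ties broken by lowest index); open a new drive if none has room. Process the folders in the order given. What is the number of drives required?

12

Put d1 (13 GB) in drive 1; 3 GB remain.
Put d2 (14 GB) in drive 2; 2 GB remain.
Put d3 (9 GB) in drive 3; 7 GB remain.
Put d4 (14 GB) in drive 4; 2 GB remain.
Put d5 (10 GB) in drive 5; 6 GB remain.
Put d6 (8 GB) in drive 6; 8 GB remain.
Put d7 (13 GB) in drive 7; 3 GB remain.
Put d8 (9 GB) in drive 8; 7 GB remain.
Put d9 (15 GB) in drive 9; 1 GB remain.
Put d10 (8 GB) in drive 6; 0 GB remain.
Put d11 (12 GB) in drive 10; 4 GB remain.
Put d12 (8 GB) in drive 11; 8 GB remain.
Put d13 (10 GB) in drive 12; 6 GB remain.
Put d14 (2 GB) in drive 2; 0 GB remain.
Put d15 (1 GB) in drive 9; 0 GB remain.
Final drives: [13] [14,2] [9] [14] [10] [8,8] [13] [9] [15,1] [12] [8] [10].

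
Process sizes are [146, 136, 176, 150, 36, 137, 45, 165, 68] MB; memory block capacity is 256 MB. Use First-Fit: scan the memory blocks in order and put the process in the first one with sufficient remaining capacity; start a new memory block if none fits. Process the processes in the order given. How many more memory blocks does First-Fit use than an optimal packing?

0

First-Fit: [146,36,45] [136,68] [176] [150] [137] [165] → 6 memory blocks.
6 processes exceed 128 MB (half the capacity), and no two of those can share a memory block, so at least 6 memory blocks are needed.
So 6 is already optimal.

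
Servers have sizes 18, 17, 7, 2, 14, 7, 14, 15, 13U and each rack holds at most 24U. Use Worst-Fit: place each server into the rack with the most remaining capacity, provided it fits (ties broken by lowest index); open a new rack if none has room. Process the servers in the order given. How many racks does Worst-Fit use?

Put 18U in rack 1; 6U remain.
Put 17U in rack 2; 7U remain.
Put 7U in rack 2; 0U remain.
Put 2U in rack 1; 4U remain.
Put 14U in rack 3; 10U remain.
Put 7U in rack 3; 3U remain.
Put 14U in rack 4; 10U remain.
Put 15U in rack 5; 9U remain.
Put 13U in rack 6; 11U remain.

6 racks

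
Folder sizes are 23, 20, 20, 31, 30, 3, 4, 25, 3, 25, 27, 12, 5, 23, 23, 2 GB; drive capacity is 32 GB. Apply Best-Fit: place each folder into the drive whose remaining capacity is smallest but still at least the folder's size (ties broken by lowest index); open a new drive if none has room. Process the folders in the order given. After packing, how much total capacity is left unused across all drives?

44

Put 23 GB in drive 1; 9 GB remain.
Put 20 GB in drive 2; 12 GB remain.
Put 20 GB in drive 3; 12 GB remain.
Put 31 GB in drive 4; 1 GB remain.
Put 30 GB in drive 5; 2 GB remain.
Put 3 GB in drive 1; 6 GB remain.
Put 4 GB in drive 1; 2 GB remain.
Put 25 GB in drive 6; 7 GB remain.
Put 3 GB in drive 6; 4 GB remain.
Put 25 GB in drive 7; 7 GB remain.
Put 27 GB in drive 8; 5 GB remain.
Put 12 GB in drive 2; 0 GB remain.
Put 5 GB in drive 8; 0 GB remain.
Put 23 GB in drive 9; 9 GB remain.
Put 23 GB in drive 10; 9 GB remain.
Put 2 GB in drive 1; 0 GB remain.
10 drives × 32 GB = 320 GB; used 276 GB; unused 44 GB.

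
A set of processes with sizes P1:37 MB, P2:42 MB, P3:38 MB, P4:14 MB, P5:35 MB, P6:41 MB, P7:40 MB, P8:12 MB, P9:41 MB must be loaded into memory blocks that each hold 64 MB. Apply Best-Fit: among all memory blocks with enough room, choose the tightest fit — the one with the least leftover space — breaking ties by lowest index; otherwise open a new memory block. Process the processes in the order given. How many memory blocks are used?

7

Put P1 (37 MB) in memory block 1; 27 MB remain.
Put P2 (42 MB) in memory block 2; 22 MB remain.
Put P3 (38 MB) in memory block 3; 26 MB remain.
Put P4 (14 MB) in memory block 2; 8 MB remain.
Put P5 (35 MB) in memory block 4; 29 MB remain.
Put P6 (41 MB) in memory block 5; 23 MB remain.
Put P7 (40 MB) in memory block 6; 24 MB remain.
Put P8 (12 MB) in memory block 5; 11 MB remain.
Put P9 (41 MB) in memory block 7; 23 MB remain.
Final memory blocks: [37] [42,14] [38] [35] [41,12] [40] [41].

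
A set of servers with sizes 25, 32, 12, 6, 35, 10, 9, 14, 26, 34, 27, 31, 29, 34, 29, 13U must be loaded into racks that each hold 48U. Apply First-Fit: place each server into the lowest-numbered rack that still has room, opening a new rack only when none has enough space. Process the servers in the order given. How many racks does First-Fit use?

10

Put 25U in rack 1; 23U remain.
Put 32U in rack 2; 16U remain.
Put 12U in rack 1; 11U remain.
Put 6U in rack 1; 5U remain.
Put 35U in rack 3; 13U remain.
Put 10U in rack 2; 6U remain.
Put 9U in rack 3; 4U remain.
Put 14U in rack 4; 34U remain.
Put 26U in rack 4; 8U remain.
Put 34U in rack 5; 14U remain.
Put 27U in rack 6; 21U remain.
Put 31U in rack 7; 17U remain.
Put 29U in rack 8; 19U remain.
Put 34U in rack 9; 14U remain.
Put 29U in rack 10; 19U remain.
Put 13U in rack 5; 1U remain.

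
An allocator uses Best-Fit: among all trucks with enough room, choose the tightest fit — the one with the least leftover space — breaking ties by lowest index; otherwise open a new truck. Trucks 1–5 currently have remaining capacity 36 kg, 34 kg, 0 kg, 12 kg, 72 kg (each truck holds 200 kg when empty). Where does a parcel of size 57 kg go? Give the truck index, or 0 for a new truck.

5

Trucks with room: truck 5 (72 kg).
Tightest fit is truck 5 with 72 kg free.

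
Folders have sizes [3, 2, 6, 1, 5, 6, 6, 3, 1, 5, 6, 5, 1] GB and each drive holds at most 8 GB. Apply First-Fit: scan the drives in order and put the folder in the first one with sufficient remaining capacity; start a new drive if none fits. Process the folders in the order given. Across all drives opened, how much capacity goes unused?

Put 3 GB in drive 1; 5 GB remain.
Put 2 GB in drive 1; 3 GB remain.
Put 6 GB in drive 2; 2 GB remain.
Put 1 GB in drive 1; 2 GB remain.
Put 5 GB in drive 3; 3 GB remain.
Put 6 GB in drive 4; 2 GB remain.
Put 6 GB in drive 5; 2 GB remain.
Put 3 GB in drive 3; 0 GB remain.
Put 1 GB in drive 1; 1 GB remain.
Put 5 GB in drive 6; 3 GB remain.
Put 6 GB in drive 7; 2 GB remain.
Put 5 GB in drive 8; 3 GB remain.
Put 1 GB in drive 1; 0 GB remain.
8 drives × 8 GB = 64 GB; used 50 GB; unused 14 GB.

14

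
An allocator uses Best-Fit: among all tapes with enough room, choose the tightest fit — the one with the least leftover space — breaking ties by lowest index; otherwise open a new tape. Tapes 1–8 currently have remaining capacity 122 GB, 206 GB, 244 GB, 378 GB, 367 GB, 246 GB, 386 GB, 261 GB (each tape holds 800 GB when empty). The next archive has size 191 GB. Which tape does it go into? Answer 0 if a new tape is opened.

Tapes with room: tape 2 (206 GB), tape 3 (244 GB), tape 4 (378 GB), tape 5 (367 GB), tape 6 (246 GB), tape 7 (386 GB), tape 8 (261 GB).
Tightest fit is tape 2 with 206 GB free.

2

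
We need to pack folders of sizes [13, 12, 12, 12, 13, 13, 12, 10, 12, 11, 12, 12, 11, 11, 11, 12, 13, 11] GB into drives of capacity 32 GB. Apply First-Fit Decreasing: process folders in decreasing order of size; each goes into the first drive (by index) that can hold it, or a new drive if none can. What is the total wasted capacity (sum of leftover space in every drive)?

75

Sorted descending: 13, 13, 13, 13, 12, 12, 12, 12, 12, 12, 12, 12, 11, 11, 11, 11, 11, 10.
13 GB → drive 1 (remaining 19 GB)
13 GB → drive 1 (remaining 6 GB)
13 GB → drive 2 (remaining 19 GB)
13 GB → drive 2 (remaining 6 GB)
12 GB → drive 3 (remaining 20 GB)
12 GB → drive 3 (remaining 8 GB)
12 GB → drive 4 (remaining 20 GB)
12 GB → drive 4 (remaining 8 GB)
12 GB → drive 5 (remaining 20 GB)
12 GB → drive 5 (remaining 8 GB)
12 GB → drive 6 (remaining 20 GB)
12 GB → drive 6 (remaining 8 GB)
11 GB → drive 7 (remaining 21 GB)
11 GB → drive 7 (remaining 10 GB)
11 GB → drive 8 (remaining 21 GB)
11 GB → drive 8 (remaining 10 GB)
11 GB → drive 9 (remaining 21 GB)
10 GB → drive 7 (remaining 0 GB)
9 drives × 32 GB = 288 GB; used 213 GB; unused 75 GB.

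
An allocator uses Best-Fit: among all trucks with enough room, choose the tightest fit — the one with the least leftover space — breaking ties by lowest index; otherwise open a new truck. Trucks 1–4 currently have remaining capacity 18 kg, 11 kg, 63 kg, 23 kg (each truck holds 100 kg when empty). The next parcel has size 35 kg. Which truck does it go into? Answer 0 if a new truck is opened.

Trucks with room: truck 3 (63 kg).
Tightest fit is truck 3 with 63 kg free.

3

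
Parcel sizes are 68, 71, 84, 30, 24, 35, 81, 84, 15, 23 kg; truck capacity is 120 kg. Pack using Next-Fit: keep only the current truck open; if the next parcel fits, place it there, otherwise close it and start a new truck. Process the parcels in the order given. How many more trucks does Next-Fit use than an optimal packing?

2

Next-Fit: [68] [71] [84,30] [24,35] [81] [84,15] [23] → 7 trucks.
Total size 515 kg; any packing needs at least ⌈515/120⌉ = 5 trucks.
An optimal packing achieves that bound: [84,35] [84,30] [81,24,15] [71,23] [68] → 5 trucks.
Excess: 7 − 5 = 2.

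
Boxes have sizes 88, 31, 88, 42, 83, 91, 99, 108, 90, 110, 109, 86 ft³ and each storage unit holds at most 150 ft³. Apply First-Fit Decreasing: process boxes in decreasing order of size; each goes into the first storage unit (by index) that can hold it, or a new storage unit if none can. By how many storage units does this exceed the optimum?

0

First-Fit Decreasing: [110,31] [109] [108,42] [99] [91] [90] [88] [88] [86] [83] → 10 storage units.
10 boxes exceed 75 ft³ (half the capacity), and no two of those can share a storage unit, so at least 10 storage units are needed.
So 10 is already optimal.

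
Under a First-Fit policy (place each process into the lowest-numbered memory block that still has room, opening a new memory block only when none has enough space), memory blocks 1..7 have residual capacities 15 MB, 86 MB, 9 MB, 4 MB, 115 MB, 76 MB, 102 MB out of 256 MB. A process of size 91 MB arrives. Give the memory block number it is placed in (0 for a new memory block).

Memory blocks with room: memory block 5 (115 MB), memory block 7 (102 MB).
The first with room is memory block 5.

5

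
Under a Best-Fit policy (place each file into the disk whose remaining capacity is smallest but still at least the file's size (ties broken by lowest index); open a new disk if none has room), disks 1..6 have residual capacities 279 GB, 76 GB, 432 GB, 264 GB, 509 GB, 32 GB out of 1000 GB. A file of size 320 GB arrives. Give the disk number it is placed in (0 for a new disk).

3

Disks with room: disk 3 (432 GB), disk 5 (509 GB).
Tightest fit is disk 3 with 432 GB free.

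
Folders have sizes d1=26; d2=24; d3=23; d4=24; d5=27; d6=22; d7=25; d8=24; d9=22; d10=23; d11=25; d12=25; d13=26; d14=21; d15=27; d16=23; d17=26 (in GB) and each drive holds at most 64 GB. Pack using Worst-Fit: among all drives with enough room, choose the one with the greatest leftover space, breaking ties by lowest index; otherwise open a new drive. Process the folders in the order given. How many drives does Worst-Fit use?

9

drive 1: place d1 (26 GB), 38 GB left
drive 1: place d2 (24 GB), 14 GB left
drive 2: place d3 (23 GB), 41 GB left
drive 2: place d4 (24 GB), 17 GB left
drive 3: place d5 (27 GB), 37 GB left
drive 3: place d6 (22 GB), 15 GB left
drive 4: place d7 (25 GB), 39 GB left
drive 4: place d8 (24 GB), 15 GB left
drive 5: place d9 (22 GB), 42 GB left
drive 5: place d10 (23 GB), 19 GB left
drive 6: place d11 (25 GB), 39 GB left
drive 6: place d12 (25 GB), 14 GB left
drive 7: place d13 (26 GB), 38 GB left
drive 7: place d14 (21 GB), 17 GB left
drive 8: place d15 (27 GB), 37 GB left
drive 8: place d16 (23 GB), 14 GB left
drive 9: place d17 (26 GB), 38 GB left
Final drives: [26,24] [23,24] [27,22] [25,24] [22,23] [25,25] [26,21] [27,23] [26].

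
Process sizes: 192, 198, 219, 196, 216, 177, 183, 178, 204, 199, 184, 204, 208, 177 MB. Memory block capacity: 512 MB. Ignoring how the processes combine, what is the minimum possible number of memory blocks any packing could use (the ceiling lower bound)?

Total size = 192 + 198 + 219 + 196 + 216 + 177 + 183 + 178 + 204 + 199 + 184 + 204 + 208 + 177 = 2735 MB.
⌈2735 / 512⌉ = 6.

6 memory blocks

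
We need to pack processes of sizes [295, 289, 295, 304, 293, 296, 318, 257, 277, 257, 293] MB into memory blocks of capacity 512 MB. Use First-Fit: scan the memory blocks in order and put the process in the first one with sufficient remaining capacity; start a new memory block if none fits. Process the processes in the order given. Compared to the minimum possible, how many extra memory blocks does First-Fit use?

First-Fit: [295] [289] [295] [304] [293] [296] [318] [257] [277] [257] [293] → 11 memory blocks.
11 processes exceed 256 MB (half the capacity), and no two of those can share a memory block, so at least 11 memory blocks are needed.
So 11 is already optimal.

0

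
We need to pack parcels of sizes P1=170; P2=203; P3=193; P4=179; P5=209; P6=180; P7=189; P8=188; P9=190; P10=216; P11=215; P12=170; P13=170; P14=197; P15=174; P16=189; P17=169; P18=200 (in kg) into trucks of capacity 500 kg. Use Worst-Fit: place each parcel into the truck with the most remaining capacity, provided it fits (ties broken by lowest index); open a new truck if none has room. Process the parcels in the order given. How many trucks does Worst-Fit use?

truck 1: place P1 (170 kg), 330 kg left
truck 1: place P2 (203 kg), 127 kg left
truck 2: place P3 (193 kg), 307 kg left
truck 2: place P4 (179 kg), 128 kg left
truck 3: place P5 (209 kg), 291 kg left
truck 3: place P6 (180 kg), 111 kg left
truck 4: place P7 (189 kg), 311 kg left
truck 4: place P8 (188 kg), 123 kg left
truck 5: place P9 (190 kg), 310 kg left
truck 5: place P10 (216 kg), 94 kg left
truck 6: place P11 (215 kg), 285 kg left
truck 6: place P12 (170 kg), 115 kg left
truck 7: place P13 (170 kg), 330 kg left
truck 7: place P14 (197 kg), 133 kg left
truck 8: place P15 (174 kg), 326 kg left
truck 8: place P16 (189 kg), 137 kg left
truck 9: place P17 (169 kg), 331 kg left
truck 9: place P18 (200 kg), 131 kg left

9 trucks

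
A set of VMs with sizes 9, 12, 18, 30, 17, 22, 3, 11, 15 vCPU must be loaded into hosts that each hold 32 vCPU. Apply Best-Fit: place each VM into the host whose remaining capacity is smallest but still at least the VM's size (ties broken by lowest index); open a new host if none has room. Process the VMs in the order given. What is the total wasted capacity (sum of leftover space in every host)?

23

host 1: place 9 vCPU, 23 vCPU left
host 1: place 12 vCPU, 11 vCPU left
host 2: place 18 vCPU, 14 vCPU left
host 3: place 30 vCPU, 2 vCPU left
host 4: place 17 vCPU, 15 vCPU left
host 5: place 22 vCPU, 10 vCPU left
host 5: place 3 vCPU, 7 vCPU left
host 1: place 11 vCPU, 0 vCPU left
host 4: place 15 vCPU, 0 vCPU left
5 hosts × 32 vCPU = 160 vCPU; used 137 vCPU; unused 23 vCPU.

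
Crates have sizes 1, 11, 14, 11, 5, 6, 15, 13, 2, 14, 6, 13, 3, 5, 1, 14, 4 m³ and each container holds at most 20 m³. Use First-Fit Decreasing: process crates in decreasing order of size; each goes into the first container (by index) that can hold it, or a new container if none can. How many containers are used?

8 containers

Sorted descending: 15, 14, 14, 14, 13, 13, 11, 11, 6, 6, 5, 5, 4, 3, 2, 1, 1.
15 m³ → container 1 (remaining 5 m³)
14 m³ → container 2 (remaining 6 m³)
14 m³ → container 3 (remaining 6 m³)
14 m³ → container 4 (remaining 6 m³)
13 m³ → container 5 (remaining 7 m³)
13 m³ → container 6 (remaining 7 m³)
11 m³ → container 7 (remaining 9 m³)
11 m³ → container 8 (remaining 9 m³)
6 m³ → container 2 (remaining 0 m³)
6 m³ → container 3 (remaining 0 m³)
5 m³ → container 1 (remaining 0 m³)
5 m³ → container 4 (remaining 1 m³)
4 m³ → container 5 (remaining 3 m³)
3 m³ → container 5 (remaining 0 m³)
2 m³ → container 6 (remaining 5 m³)
1 m³ → container 4 (remaining 0 m³)
1 m³ → container 6 (remaining 4 m³)
Final containers: [15,5] [14,6] [14,6] [14,5,1] [13,4,3] [13,2,1] [11] [11].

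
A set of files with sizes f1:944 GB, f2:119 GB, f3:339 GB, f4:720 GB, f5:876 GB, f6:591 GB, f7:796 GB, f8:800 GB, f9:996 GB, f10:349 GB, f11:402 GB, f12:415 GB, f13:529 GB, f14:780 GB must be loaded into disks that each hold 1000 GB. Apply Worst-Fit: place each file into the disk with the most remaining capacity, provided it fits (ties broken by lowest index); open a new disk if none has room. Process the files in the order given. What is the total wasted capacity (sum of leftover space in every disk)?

1344

Put f1 (944 GB) in disk 1; 56 GB remain.
Put f2 (119 GB) in disk 2; 881 GB remain.
Put f3 (339 GB) in disk 2; 542 GB remain.
Put f4 (720 GB) in disk 3; 280 GB remain.
Put f5 (876 GB) in disk 4; 124 GB remain.
Put f6 (591 GB) in disk 5; 409 GB remain.
Put f7 (796 GB) in disk 6; 204 GB remain.
Put f8 (800 GB) in disk 7; 200 GB remain.
Put f9 (996 GB) in disk 8; 4 GB remain.
Put f10 (349 GB) in disk 2; 193 GB remain.
Put f11 (402 GB) in disk 5; 7 GB remain.
Put f12 (415 GB) in disk 9; 585 GB remain.
Put f13 (529 GB) in disk 9; 56 GB remain.
Put f14 (780 GB) in disk 10; 220 GB remain.
10 disks × 1000 GB = 10000 GB; used 8656 GB; unused 1344 GB.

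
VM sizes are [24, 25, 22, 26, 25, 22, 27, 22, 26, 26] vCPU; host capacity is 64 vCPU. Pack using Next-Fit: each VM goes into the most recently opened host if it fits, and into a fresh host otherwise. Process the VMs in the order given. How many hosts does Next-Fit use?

5

host 1: place 24 vCPU, 40 vCPU left
host 1: place 25 vCPU, 15 vCPU left
host 2: place 22 vCPU, 42 vCPU left
host 2: place 26 vCPU, 16 vCPU left
host 3: place 25 vCPU, 39 vCPU left
host 3: place 22 vCPU, 17 vCPU left
host 4: place 27 vCPU, 37 vCPU left
host 4: place 22 vCPU, 15 vCPU left
host 5: place 26 vCPU, 38 vCPU left
host 5: place 26 vCPU, 12 vCPU left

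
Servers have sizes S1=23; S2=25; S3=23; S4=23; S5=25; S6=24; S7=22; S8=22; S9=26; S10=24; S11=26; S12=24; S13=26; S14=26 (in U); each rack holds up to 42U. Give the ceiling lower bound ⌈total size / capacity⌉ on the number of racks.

Total size = 23 + 25 + 23 + 23 + 25 + 24 + 22 + 22 + 26 + 24 + 26 + 24 + 26 + 26 = 339U.
⌈339 / 42⌉ = 9.

9 racks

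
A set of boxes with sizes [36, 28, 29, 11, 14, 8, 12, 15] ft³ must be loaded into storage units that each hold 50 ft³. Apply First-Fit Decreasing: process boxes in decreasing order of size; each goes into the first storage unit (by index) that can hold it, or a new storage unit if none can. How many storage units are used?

4

Sorted descending: 36, 29, 28, 15, 14, 12, 11, 8.
36 ft³ → storage unit 1 (remaining 14 ft³)
29 ft³ → storage unit 2 (remaining 21 ft³)
28 ft³ → storage unit 3 (remaining 22 ft³)
15 ft³ → storage unit 2 (remaining 6 ft³)
14 ft³ → storage unit 1 (remaining 0 ft³)
12 ft³ → storage unit 3 (remaining 10 ft³)
11 ft³ → storage unit 4 (remaining 39 ft³)
8 ft³ → storage unit 3 (remaining 2 ft³)
Final storage units: [36,14] [29,15] [28,12,8] [11].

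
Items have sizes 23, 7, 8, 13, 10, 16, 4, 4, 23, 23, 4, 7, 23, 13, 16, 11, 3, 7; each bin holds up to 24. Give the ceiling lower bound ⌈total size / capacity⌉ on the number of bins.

Total size = 23 + 7 + 8 + 13 + 10 + 16 + 4 + 4 + 23 + 23 + 4 + 7 + 23 + 13 + 16 + 11 + 3 + 7 = 215.
⌈215 / 24⌉ = 9.

9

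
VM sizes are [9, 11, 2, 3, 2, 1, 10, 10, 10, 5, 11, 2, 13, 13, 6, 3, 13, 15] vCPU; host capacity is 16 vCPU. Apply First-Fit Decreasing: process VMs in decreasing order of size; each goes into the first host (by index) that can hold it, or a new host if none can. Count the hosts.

Sorted descending: 15, 13, 13, 13, 11, 11, 10, 10, 10, 9, 6, 5, 3, 3, 2, 2, 2, 1.
host 1: place 15 vCPU, 1 vCPU left
host 2: place 13 vCPU, 3 vCPU left
host 3: place 13 vCPU, 3 vCPU left
host 4: place 13 vCPU, 3 vCPU left
host 5: place 11 vCPU, 5 vCPU left
host 6: place 11 vCPU, 5 vCPU left
host 7: place 10 vCPU, 6 vCPU left
host 8: place 10 vCPU, 6 vCPU left
host 9: place 10 vCPU, 6 vCPU left
host 10: place 9 vCPU, 7 vCPU left
host 7: place 6 vCPU, 0 vCPU left
host 5: place 5 vCPU, 0 vCPU left
host 2: place 3 vCPU, 0 vCPU left
host 3: place 3 vCPU, 0 vCPU left
host 4: place 2 vCPU, 1 vCPU left
host 6: place 2 vCPU, 3 vCPU left
host 6: place 2 vCPU, 1 vCPU left
host 1: place 1 vCPU, 0 vCPU left

10 hosts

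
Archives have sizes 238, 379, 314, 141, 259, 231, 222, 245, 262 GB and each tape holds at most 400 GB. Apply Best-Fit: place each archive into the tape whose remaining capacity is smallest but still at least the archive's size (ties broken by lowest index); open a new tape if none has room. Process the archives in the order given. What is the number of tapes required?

8 tapes

tape 1: place 238 GB, 162 GB left
tape 2: place 379 GB, 21 GB left
tape 3: place 314 GB, 86 GB left
tape 1: place 141 GB, 21 GB left
tape 4: place 259 GB, 141 GB left
tape 5: place 231 GB, 169 GB left
tape 6: place 222 GB, 178 GB left
tape 7: place 245 GB, 155 GB left
tape 8: place 262 GB, 138 GB left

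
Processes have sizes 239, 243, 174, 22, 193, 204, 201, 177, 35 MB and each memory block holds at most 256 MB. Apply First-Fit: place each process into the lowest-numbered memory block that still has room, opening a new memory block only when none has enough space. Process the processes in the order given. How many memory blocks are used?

Put 239 MB in memory block 1; 17 MB remain.
Put 243 MB in memory block 2; 13 MB remain.
Put 174 MB in memory block 3; 82 MB remain.
Put 22 MB in memory block 3; 60 MB remain.
Put 193 MB in memory block 4; 63 MB remain.
Put 204 MB in memory block 5; 52 MB remain.
Put 201 MB in memory block 6; 55 MB remain.
Put 177 MB in memory block 7; 79 MB remain.
Put 35 MB in memory block 3; 25 MB remain.
Final memory blocks: [239] [243] [174,22,35] [193] [204] [201] [177].

7 memory blocks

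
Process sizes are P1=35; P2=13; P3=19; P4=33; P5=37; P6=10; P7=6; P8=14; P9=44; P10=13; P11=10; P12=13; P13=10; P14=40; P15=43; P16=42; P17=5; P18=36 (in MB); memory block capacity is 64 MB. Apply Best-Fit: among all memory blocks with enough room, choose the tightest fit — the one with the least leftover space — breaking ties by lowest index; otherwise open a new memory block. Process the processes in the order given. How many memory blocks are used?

Put P1 (35 MB) in memory block 1; 29 MB remain.
Put P2 (13 MB) in memory block 1; 16 MB remain.
Put P3 (19 MB) in memory block 2; 45 MB remain.
Put P4 (33 MB) in memory block 2; 12 MB remain.
Put P5 (37 MB) in memory block 3; 27 MB remain.
Put P6 (10 MB) in memory block 2; 2 MB remain.
Put P7 (6 MB) in memory block 1; 10 MB remain.
Put P8 (14 MB) in memory block 3; 13 MB remain.
Put P9 (44 MB) in memory block 4; 20 MB remain.
Put P10 (13 MB) in memory block 3; 0 MB remain.
Put P11 (10 MB) in memory block 1; 0 MB remain.
Put P12 (13 MB) in memory block 4; 7 MB remain.
Put P13 (10 MB) in memory block 5; 54 MB remain.
Put P14 (40 MB) in memory block 5; 14 MB remain.
Put P15 (43 MB) in memory block 6; 21 MB remain.
Put P16 (42 MB) in memory block 7; 22 MB remain.
Put P17 (5 MB) in memory block 4; 2 MB remain.
Put P18 (36 MB) in memory block 8; 28 MB remain.

8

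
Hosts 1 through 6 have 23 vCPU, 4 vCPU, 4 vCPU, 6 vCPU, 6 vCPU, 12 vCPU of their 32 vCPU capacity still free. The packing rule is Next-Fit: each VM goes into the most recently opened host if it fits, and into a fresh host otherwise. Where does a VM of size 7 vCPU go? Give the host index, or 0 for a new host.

6

Next-Fit only looks at host 6, which has 12 vCPU free.
7 vCPU fits there.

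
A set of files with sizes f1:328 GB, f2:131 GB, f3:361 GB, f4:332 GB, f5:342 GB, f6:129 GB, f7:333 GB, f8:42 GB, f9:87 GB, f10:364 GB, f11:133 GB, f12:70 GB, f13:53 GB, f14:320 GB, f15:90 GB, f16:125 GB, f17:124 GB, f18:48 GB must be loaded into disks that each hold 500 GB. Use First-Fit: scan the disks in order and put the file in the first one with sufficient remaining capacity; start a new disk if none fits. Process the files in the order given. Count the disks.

8

disk 1: place f1 (328 GB), 172 GB left
disk 1: place f2 (131 GB), 41 GB left
disk 2: place f3 (361 GB), 139 GB left
disk 3: place f4 (332 GB), 168 GB left
disk 4: place f5 (342 GB), 158 GB left
disk 2: place f6 (129 GB), 10 GB left
disk 5: place f7 (333 GB), 167 GB left
disk 3: place f8 (42 GB), 126 GB left
disk 3: place f9 (87 GB), 39 GB left
disk 6: place f10 (364 GB), 136 GB left
disk 4: place f11 (133 GB), 25 GB left
disk 5: place f12 (70 GB), 97 GB left
disk 5: place f13 (53 GB), 44 GB left
disk 7: place f14 (320 GB), 180 GB left
disk 6: place f15 (90 GB), 46 GB left
disk 7: place f16 (125 GB), 55 GB left
disk 8: place f17 (124 GB), 376 GB left
disk 7: place f18 (48 GB), 7 GB left
Final disks: [328,131] [361,129] [332,42,87] [342,133] [333,70,53] [364,90] [320,125,48] [124].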